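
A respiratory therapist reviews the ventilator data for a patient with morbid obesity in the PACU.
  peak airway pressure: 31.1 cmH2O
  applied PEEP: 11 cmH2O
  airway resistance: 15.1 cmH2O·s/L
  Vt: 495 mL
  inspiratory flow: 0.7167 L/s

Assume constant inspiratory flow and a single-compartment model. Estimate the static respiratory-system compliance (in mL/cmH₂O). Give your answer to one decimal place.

Equation of motion (constant flow): PIP = Vt/C + R·V̇ + PEEP.
Vt/C = PIP − R·V̇ − PEEP = 31.1 − 15.1×0.7167 − 11 = 31.1 − 10.822 − 11 = 9.278 cmH2O.
C = Vt / 9.278 = 495 / 9.278 = 53.352 mL/cmH2O.

53.4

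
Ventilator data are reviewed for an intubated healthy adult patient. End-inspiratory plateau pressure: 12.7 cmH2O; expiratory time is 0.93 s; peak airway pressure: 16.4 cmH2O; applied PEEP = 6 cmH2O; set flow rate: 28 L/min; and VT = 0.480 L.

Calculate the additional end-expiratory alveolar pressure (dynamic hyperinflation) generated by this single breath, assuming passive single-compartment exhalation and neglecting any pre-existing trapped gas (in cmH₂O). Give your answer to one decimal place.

Flow: 28 L/min ÷ 60 = 0.4667 L/s.
R = (PIP − Pplat)/V̇ = (16.4 − 12.7) / 0.4667 = 3.7/0.4667 = 7.928 cmH2O·s/L.
C = Vt/(Pplat − PEEP) = 480.0 / (12.7 − 6) = 480.0/6.7 = 71.642 mL/cmH2O.
τ = R × C = 7.928 × 0.07164 L/cmH2O = 0.568 s.
Fraction remaining = e^(−Te/τ) = e^(−0.93/0.568) = 0.1945; trapped volume = 480.0 × 0.1945 = 93.36 mL.
Additional alveolar pressure from trapping ≈ V_trapped / C = 93.36 / 71.642 = 1.303 cmH2O.

1.3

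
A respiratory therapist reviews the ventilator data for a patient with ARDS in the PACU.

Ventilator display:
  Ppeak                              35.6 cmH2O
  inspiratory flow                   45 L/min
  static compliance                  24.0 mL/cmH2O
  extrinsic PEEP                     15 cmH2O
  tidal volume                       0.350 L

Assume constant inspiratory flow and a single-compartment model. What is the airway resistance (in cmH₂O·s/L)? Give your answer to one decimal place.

Flow: 45 L/min ÷ 60 = 0.75 L/s.
Equation of motion (constant flow): PIP = Vt/C + R·V̇ + PEEP.
R·V̇ = PIP − Vt/C − PEEP = 35.6 − 350/24.0 − 15 = 35.6 − 14.583 − 15 = 6.017 cmH2O.
R = 6.017 / 0.75 = 8.023 cmH2O·s/L.

8.0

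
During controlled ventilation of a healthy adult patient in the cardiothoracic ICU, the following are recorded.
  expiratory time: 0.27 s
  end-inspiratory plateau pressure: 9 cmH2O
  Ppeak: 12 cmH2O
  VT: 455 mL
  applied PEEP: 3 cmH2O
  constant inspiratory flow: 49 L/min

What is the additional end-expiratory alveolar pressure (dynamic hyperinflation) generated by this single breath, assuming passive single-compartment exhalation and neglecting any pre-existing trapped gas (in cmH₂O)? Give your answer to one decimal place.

2.3

Flow: 49 L/min ÷ 60 = 0.8167 L/s.
R = (PIP − Pplat)/V̇ = (12 − 9) / 0.8167 = 3.0/0.8167 = 3.673 cmH2O·s/L.
C = Vt/(Pplat − PEEP) = 455.0 / (9 − 3) = 455.0/6.0 = 75.833 mL/cmH2O.
τ = R × C = 3.673 × 0.07583 L/cmH2O = 0.2785 s.
Fraction remaining = e^(−Te/τ) = e^(−0.27/0.2785) = 0.3793; trapped volume = 455.0 × 0.3793 = 172.58 mL.
Additional alveolar pressure from trapping ≈ V_trapped / C = 172.58 / 75.833 = 2.276 cmH2O.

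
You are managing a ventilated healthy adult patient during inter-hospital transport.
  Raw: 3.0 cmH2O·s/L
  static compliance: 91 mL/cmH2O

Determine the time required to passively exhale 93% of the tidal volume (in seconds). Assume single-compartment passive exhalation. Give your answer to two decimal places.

0.73

τ = R × C = 3.0 × 91 mL/cmH2O = 3.0 × 0.091 L/cmH2O = 0.273 s.
Exhaled fraction f = 1 − e^(−t/τ) → t = −τ·ln(1 − f) = −0.273·ln(0.07) = 0.726 s.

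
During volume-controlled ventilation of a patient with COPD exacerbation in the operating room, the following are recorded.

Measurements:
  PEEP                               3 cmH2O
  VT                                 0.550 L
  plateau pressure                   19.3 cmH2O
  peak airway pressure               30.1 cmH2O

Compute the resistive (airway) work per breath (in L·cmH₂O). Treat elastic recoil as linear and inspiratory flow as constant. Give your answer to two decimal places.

With constant inspiratory flow the resistive pressure is constant at PIP − Pplat = 30.1 − 19.3 = 10.8 cmH2O, so resistive work = 10.8 × 0.550 = 5.94 L·cmH2O.

5.94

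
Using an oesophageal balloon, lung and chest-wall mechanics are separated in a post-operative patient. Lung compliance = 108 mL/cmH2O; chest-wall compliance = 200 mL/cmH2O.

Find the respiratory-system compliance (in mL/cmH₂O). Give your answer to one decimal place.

Lung and chest wall are elastances in series: 1/Crs = 1/CL + 1/Ccw.
1/Crs = 1/108 + 1/200 = 0.01426.
Crs = 70.126 mL/cmH2O.

70.1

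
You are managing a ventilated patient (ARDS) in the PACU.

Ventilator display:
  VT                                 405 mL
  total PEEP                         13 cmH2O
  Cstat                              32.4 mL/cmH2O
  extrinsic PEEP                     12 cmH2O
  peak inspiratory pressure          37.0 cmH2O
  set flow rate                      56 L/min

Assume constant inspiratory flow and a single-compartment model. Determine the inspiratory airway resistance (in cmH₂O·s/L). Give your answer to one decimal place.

Flow: 56 L/min ÷ 60 = 0.9333 L/s.
Total PEEP = 13 cmH2O (set 12 + intrinsic 1); this is the baseline alveolar pressure.
Equation of motion (constant flow): PIP = Vt/C + R·V̇ + PEEP.
R·V̇ = PIP − Vt/C − PEEP = 37.0 − 405/32.4 − 13 = 37.0 − 12.5 − 13 = 11.5 cmH2O.
R = 11.5 / 0.9333 = 12.322 cmH2O·s/L.

12.3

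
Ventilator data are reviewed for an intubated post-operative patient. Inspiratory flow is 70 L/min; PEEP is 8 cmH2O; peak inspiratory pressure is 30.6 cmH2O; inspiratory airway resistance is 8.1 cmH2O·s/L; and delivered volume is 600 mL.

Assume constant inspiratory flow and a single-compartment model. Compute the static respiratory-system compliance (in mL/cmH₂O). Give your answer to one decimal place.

45.6

Flow: 70 L/min ÷ 60 = 1.1667 L/s.
Equation of motion (constant flow): PIP = Vt/C + R·V̇ + PEEP.
Vt/C = PIP − R·V̇ − PEEP = 30.6 − 8.1×1.1667 − 8 = 30.6 − 9.45 − 8 = 13.15 cmH2O.
C = Vt / 13.15 = 600 / 13.15 = 45.627 mL/cmH2O.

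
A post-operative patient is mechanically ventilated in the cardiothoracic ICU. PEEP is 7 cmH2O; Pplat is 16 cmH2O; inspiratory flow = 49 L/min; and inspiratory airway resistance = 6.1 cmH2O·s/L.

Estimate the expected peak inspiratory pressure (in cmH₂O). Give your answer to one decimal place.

Flow: 49 L/min ÷ 60 = 0.8167 L/s.
PIP = Pplat + Raw × flow = 16 + 6.1 × 0.8167 = 16 + 4.982 = 20.982 cmH2O.

21.0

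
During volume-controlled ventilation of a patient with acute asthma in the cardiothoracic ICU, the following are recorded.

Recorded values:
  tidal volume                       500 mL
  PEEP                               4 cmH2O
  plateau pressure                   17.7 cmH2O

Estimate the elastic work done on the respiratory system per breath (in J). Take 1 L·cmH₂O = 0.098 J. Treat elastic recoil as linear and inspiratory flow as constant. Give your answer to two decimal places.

Elastic work ≈ ½ × (Pplat − PEEP) × Vt = 0.5 × (17.7 − 4) × 0.500 L = 0.5 × 13.7 × 0.500 = 3.425 L·cmH2O.
× 0.098 J/(L·cmH2O) → 0.3357 J.

0.34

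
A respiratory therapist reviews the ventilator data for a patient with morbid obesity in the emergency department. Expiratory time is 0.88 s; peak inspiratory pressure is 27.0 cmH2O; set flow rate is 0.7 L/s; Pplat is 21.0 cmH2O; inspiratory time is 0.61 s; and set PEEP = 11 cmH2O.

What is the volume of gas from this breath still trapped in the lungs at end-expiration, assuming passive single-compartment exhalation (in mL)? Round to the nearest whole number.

Vt = flow × Ti = 0.7 L/s × 0.61 s × 1000 mL/L = 427.0 mL.
R = (PIP − Pplat)/V̇ = (27.0 − 21.0) / 0.7 = 6.0/0.7 = 8.571 cmH2O·s/L.
C = Vt/(Pplat − PEEP) = 427.0 / (21.0 − 11) = 427.0/10.0 = 42.7 mL/cmH2O.
τ = R × C = 8.571 × 0.0427 L/cmH2O = 0.366 s.
Fraction remaining = e^(−Te/τ) = e^(−0.88/0.366) = 0.09032.
Trapped volume = 427.0 × 0.09032 = 38.567 mL.

39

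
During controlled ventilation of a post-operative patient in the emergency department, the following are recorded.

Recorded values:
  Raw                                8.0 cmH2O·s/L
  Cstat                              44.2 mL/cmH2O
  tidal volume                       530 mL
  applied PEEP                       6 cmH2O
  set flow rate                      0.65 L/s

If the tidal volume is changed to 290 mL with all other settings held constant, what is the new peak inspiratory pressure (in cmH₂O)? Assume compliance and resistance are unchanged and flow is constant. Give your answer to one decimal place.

PIP = Vt/C + R·V̇ + PEEP (constant-flow equation of motion).
Only the elastic term changes: ΔPIP = ΔVt / C = (290 − 530) / 44.2 = -5.43 cmH2O.
Original PIP = 530/44.2 + 8.0×0.65 + 6 = 23.191 cmH2O; new PIP = 23.191 + (-5.43) = 17.761 cmH2O.

17.8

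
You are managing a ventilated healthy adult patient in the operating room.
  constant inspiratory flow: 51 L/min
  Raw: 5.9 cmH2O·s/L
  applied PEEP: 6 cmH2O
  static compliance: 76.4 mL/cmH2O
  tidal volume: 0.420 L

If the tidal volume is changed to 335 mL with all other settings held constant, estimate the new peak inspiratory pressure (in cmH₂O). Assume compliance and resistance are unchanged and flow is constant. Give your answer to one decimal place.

15.4

Flow: 51 L/min ÷ 60 = 0.85 L/s.
PIP = Vt/C + R·V̇ + PEEP (constant-flow equation of motion).
Only the elastic term changes: ΔPIP = ΔVt / C = (335 − 420) / 76.4 = -1.113 cmH2O.
Original PIP = 420/76.4 + 5.9×0.85 + 6 = 16.512 cmH2O; new PIP = 16.512 + (-1.113) = 15.399 cmH2O.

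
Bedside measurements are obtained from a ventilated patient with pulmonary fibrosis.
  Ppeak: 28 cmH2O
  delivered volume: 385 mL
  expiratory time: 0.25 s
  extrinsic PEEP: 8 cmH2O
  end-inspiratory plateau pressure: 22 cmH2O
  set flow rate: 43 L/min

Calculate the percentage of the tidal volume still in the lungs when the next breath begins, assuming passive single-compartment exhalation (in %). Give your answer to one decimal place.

33.8

Flow: 43 L/min ÷ 60 = 0.7167 L/s.
R = (PIP − Pplat)/V̇ = (28 − 22) / 0.7167 = 6.0/0.7167 = 8.372 cmH2O·s/L.
C = Vt/(Pplat − PEEP) = 385.0 / (22 − 8) = 385.0/14.0 = 27.5 mL/cmH2O.
τ = R × C = 8.372 × 0.0275 L/cmH2O = 0.2302 s.
Fraction remaining at end-expiration = e^(−Te/τ) = e^(−0.25/0.2302) = 0.3376 → 33.76%.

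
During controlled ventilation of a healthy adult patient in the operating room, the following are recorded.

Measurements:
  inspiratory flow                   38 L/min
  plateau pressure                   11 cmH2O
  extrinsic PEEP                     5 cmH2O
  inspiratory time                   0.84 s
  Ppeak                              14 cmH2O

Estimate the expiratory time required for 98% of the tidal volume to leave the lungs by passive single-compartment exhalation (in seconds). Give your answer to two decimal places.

Flow: 38 L/min ÷ 60 = 0.6333 L/s.
Vt = flow × Ti = 0.6333 L/s × 0.84 s × 1000 mL/L = 531.97 mL.
R = (PIP − Pplat)/V̇ = (14 − 11) / 0.6333 = 3.0/0.6333 = 4.737 cmH2O·s/L.
C = Vt/(Pplat − PEEP) = 531.97 / (11 − 5) = 531.97/6.0 = 88.662 mL/cmH2O.
τ = R × C = 4.737 × 0.08866 L/cmH2O = 0.42 s.
t = −τ·ln(1 − 0.98) = −0.42·ln(0.02) = 1.643 s.

1.64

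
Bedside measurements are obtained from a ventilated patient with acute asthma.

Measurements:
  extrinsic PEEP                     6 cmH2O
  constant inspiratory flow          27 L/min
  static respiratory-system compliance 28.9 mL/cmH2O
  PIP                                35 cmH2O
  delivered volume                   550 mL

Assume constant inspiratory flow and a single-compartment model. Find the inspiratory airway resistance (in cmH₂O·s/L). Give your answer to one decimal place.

Flow: 27 L/min ÷ 60 = 0.45 L/s.
Equation of motion (constant flow): PIP = Vt/C + R·V̇ + PEEP.
R·V̇ = PIP − Vt/C − PEEP = 35 − 550/28.9 − 6 = 35 − 19.031 − 6 = 9.969 cmH2O.
R = 9.969 / 0.45 = 22.153 cmH2O·s/L.

22.2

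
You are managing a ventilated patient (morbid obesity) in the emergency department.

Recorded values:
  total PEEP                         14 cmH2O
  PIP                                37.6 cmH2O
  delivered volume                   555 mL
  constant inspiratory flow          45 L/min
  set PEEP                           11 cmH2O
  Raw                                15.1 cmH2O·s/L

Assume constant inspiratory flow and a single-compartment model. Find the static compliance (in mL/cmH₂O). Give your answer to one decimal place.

Flow: 45 L/min ÷ 60 = 0.75 L/s.
Total PEEP = 14 cmH2O (set 11 + intrinsic 3); this is the baseline alveolar pressure.
Equation of motion (constant flow): PIP = Vt/C + R·V̇ + PEEP.
Vt/C = PIP − R·V̇ − PEEP = 37.6 − 15.1×0.75 − 14 = 37.6 − 11.325 − 14 = 12.275 cmH2O.
C = Vt / 12.275 = 555 / 12.275 = 45.214 mL/cmH2O.

45.2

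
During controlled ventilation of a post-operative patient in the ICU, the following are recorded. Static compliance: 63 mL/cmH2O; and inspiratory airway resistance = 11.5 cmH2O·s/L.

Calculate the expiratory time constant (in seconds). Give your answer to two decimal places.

τ = R × C = 11.5 × 63 mL/cmH2O = 11.5 × 0.063 L/cmH2O = 0.7245 s.

0.72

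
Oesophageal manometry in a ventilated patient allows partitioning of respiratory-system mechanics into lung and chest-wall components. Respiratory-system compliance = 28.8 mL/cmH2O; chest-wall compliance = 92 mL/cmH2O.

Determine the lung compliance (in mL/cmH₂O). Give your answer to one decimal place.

41.9

1/CL = 1/Crs − 1/Ccw.
1/CL = 1/28.8 − 1/92 = 0.02385.
CL = 41.929 mL/cmH2O.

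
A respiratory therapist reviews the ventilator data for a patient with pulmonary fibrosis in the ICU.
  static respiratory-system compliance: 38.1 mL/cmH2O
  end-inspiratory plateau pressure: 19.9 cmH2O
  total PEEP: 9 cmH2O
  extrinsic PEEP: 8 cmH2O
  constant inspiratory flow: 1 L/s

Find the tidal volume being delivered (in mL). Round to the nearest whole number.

415

End-expiratory occlusion gives total PEEP = 9 cmH2O (intrinsic PEEP = 9 − 8 = 1). Use total PEEP for the elastic gradient.
Vt = Cstat × (Pplat − PEEPtotal) = 38.1 × (19.9 − 9) = 38.1 × 10.9 = 415.29 mL.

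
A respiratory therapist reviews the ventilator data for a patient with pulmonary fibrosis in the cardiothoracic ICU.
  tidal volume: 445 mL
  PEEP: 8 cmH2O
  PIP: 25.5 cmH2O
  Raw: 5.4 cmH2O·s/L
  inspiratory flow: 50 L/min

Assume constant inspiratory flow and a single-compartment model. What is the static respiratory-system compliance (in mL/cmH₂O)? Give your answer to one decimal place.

Flow: 50 L/min ÷ 60 = 0.8333 L/s.
Equation of motion (constant flow): PIP = Vt/C + R·V̇ + PEEP.
Vt/C = PIP − R·V̇ − PEEP = 25.5 − 5.4×0.8333 − 8 = 25.5 − 4.5 − 8 = 13.0 cmH2O.
C = Vt / 13.0 = 445 / 13.0 = 34.231 mL/cmH2O.

34.2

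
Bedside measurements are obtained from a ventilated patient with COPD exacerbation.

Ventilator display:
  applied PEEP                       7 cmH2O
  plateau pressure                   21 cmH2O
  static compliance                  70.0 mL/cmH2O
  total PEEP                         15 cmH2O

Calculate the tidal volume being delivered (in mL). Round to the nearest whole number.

End-expiratory occlusion gives total PEEP = 15 cmH2O (intrinsic PEEP = 15 − 7 = 8). Use total PEEP for the elastic gradient.
Vt = Cstat × (Pplat − PEEPtotal) = 70.0 × (21 − 15) = 70.0 × 6.0 = 420.0 mL.

420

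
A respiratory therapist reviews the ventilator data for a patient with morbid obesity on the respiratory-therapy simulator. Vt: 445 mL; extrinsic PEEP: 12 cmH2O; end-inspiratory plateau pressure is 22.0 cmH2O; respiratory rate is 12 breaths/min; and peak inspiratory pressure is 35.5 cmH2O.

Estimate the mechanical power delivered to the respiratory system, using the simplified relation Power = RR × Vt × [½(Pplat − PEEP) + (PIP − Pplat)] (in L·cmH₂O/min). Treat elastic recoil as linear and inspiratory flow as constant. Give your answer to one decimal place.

Per-breath work = Vt × [½(Pplat−PEEP) + (PIP−Pplat)] = 0.445 × [0.5×10.0 + 13.5] = 0.445 × 18.5 = 8.233 L·cmH2O.
Power = 12 × 8.233 = 98.796 L·cmH2O/min.

98.8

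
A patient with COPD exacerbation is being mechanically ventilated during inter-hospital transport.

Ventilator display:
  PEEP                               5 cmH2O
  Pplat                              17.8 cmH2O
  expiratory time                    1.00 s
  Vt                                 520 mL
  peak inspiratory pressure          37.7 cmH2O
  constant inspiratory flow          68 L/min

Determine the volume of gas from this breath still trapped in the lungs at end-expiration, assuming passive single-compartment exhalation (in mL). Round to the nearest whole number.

Flow: 68 L/min ÷ 60 = 1.1333 L/s.
R = (PIP − Pplat)/V̇ = (37.7 − 17.8) / 1.1333 = 19.9/1.1333 = 17.559 cmH2O·s/L.
C = Vt/(Pplat − PEEP) = 520.0 / (17.8 − 5) = 520.0/12.8 = 40.625 mL/cmH2O.
τ = R × C = 17.559 × 0.04063 L/cmH2O = 0.7134 s.
Fraction remaining = e^(−Te/τ) = e^(−1.00/0.7134) = 0.2462.
Trapped volume = 520.0 × 0.2462 = 128.02 mL.

128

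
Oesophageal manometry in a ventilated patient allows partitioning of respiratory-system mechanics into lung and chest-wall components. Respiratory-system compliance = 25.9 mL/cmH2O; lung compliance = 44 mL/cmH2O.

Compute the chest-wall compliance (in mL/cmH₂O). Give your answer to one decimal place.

63.0

1/Ccw = 1/Crs − 1/CL.
1/Ccw = 1/25.9 − 1/44 = 0.01588.
Ccw = 62.972 mL/cmH2O.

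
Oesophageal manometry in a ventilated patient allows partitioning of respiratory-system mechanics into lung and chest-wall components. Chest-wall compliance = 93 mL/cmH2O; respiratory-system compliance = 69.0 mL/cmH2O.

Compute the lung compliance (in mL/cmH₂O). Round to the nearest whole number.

1/CL = 1/Crs − 1/Ccw.
1/CL = 1/69.0 − 1/93 = 0.00374.
CL = 267.38 mL/cmH2O.

267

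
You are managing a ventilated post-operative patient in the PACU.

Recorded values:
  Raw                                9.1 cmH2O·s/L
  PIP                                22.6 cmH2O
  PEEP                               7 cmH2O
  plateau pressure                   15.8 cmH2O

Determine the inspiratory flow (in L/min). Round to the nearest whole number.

flow = (PIP − Pplat) / Raw = (22.6 − 15.8) / 9.1 = 0.7473 L/s × 60 = 44.838 L/min.

45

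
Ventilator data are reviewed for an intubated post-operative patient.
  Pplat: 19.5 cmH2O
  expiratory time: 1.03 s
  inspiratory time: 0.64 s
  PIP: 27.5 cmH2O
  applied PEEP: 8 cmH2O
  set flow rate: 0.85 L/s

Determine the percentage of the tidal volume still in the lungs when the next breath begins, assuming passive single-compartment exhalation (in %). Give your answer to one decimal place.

Vt = flow × Ti = 0.85 L/s × 0.64 s × 1000 mL/L = 544.0 mL.
R = (PIP − Pplat)/V̇ = (27.5 − 19.5) / 0.85 = 8.0/0.85 = 9.412 cmH2O·s/L.
C = Vt/(Pplat − PEEP) = 544.0 / (19.5 − 8) = 544.0/11.5 = 47.304 mL/cmH2O.
τ = R × C = 9.412 × 0.0473 L/cmH2O = 0.4452 s.
Fraction remaining at end-expiration = e^(−Te/τ) = e^(−1.03/0.4452) = 0.09891 → 9.891%.

9.9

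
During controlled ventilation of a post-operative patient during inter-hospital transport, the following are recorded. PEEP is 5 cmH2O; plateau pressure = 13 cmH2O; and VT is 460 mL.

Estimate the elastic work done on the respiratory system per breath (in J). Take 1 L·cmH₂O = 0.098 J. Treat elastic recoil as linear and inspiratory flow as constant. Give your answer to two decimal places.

0.18

Elastic work ≈ ½ × (Pplat − PEEP) × Vt = 0.5 × (13 − 5) × 0.460 L = 0.5 × 8.0 × 0.460 = 1.84 L·cmH2O.
× 0.098 J/(L·cmH2O) → 0.1803 J.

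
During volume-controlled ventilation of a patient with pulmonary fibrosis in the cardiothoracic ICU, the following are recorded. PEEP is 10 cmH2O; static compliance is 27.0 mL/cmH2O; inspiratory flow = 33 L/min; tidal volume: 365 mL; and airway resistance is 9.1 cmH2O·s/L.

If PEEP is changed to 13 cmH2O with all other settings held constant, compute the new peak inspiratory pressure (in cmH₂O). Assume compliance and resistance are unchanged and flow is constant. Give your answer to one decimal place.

Flow: 33 L/min ÷ 60 = 0.55 L/s.
PIP = Vt/C + R·V̇ + PEEP (constant-flow equation of motion).
Only the baseline term changes: ΔPIP = ΔPEEP = 13 − 10 = 3.0 cmH2O.
Original PIP = 365/27.0 + 9.1×0.55 + 10 = 28.524 cmH2O; new PIP = 28.524 + (3.0) = 31.524 cmH2O.

31.5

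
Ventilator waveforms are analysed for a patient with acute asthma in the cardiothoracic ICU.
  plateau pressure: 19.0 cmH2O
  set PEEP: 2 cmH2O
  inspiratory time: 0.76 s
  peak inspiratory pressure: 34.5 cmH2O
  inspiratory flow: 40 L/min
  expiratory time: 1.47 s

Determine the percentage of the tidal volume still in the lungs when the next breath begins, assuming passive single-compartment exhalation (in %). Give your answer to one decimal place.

12.0

Flow: 40 L/min ÷ 60 = 0.6667 L/s.
Vt = flow × Ti = 0.6667 L/s × 0.76 s × 1000 mL/L = 506.69 mL.
R = (PIP − Pplat)/V̇ = (34.5 − 19.0) / 0.6667 = 15.5/0.6667 = 23.249 cmH2O·s/L.
C = Vt/(Pplat − PEEP) = 506.69 / (19.0 − 2) = 506.69/17.0 = 29.805 mL/cmH2O.
τ = R × C = 23.249 × 0.02981 L/cmH2O = 0.6931 s.
Fraction remaining at end-expiration = e^(−Te/τ) = e^(−1.47/0.6931) = 0.1199 → 11.99%.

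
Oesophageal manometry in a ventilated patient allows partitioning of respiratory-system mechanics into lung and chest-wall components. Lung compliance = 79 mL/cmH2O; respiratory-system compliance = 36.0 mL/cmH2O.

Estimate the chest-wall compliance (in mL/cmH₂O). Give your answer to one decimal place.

1/Ccw = 1/Crs − 1/CL.
1/Ccw = 1/36.0 − 1/79 = 0.01512.
Ccw = 66.138 mL/cmH2O.

66.1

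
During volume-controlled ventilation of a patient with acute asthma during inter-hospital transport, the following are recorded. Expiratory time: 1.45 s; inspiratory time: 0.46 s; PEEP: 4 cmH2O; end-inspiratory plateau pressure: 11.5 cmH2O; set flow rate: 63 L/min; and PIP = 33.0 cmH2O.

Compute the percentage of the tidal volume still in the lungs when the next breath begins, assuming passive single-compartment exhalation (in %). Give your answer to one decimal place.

Flow: 63 L/min ÷ 60 = 1.05 L/s.
Vt = flow × Ti = 1.05 L/s × 0.46 s × 1000 mL/L = 483.0 mL.
R = (PIP − Pplat)/V̇ = (33.0 − 11.5) / 1.05 = 21.5/1.05 = 20.476 cmH2O·s/L.
C = Vt/(Pplat − PEEP) = 483.0 / (11.5 − 4) = 483.0/7.5 = 64.4 mL/cmH2O.
τ = R × C = 20.476 × 0.0644 L/cmH2O = 1.319 s.
Fraction remaining at end-expiration = e^(−Te/τ) = e^(−1.45/1.319) = 0.3331 → 33.31%.

33.3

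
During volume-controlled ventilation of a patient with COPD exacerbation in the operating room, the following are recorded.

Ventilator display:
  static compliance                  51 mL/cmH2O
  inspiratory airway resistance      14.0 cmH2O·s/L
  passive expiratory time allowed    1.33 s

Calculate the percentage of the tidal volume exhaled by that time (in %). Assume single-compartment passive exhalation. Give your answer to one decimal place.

84.5

τ = R × C = 14.0 × 51 mL/cmH2O = 14.0 × 0.051 L/cmH2O = 0.714 s.
Passive exhalation: V(t)/V₀ = e^(−t/τ) = e^(−1.33/0.714) = 0.1552.
Fraction exhaled = 1 − 0.1552 = 0.8448 → 84.48%.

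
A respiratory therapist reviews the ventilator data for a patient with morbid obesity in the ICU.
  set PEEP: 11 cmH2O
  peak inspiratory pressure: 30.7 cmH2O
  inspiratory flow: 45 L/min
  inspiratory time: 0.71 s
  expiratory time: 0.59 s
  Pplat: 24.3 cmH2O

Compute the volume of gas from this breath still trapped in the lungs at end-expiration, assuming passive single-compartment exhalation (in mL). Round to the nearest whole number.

95

Flow: 45 L/min ÷ 60 = 0.75 L/s.
Vt = flow × Ti = 0.75 L/s × 0.71 s × 1000 mL/L = 532.5 mL.
R = (PIP − Pplat)/V̇ = (30.7 − 24.3) / 0.75 = 6.4/0.75 = 8.533 cmH2O·s/L.
C = Vt/(Pplat − PEEP) = 532.5 / (24.3 − 11) = 532.5/13.3 = 40.038 mL/cmH2O.
τ = R × C = 8.533 × 0.04004 L/cmH2O = 0.3417 s.
Fraction remaining = e^(−Te/τ) = e^(−0.59/0.3417) = 0.1779.
Trapped volume = 532.5 × 0.1779 = 94.732 mL.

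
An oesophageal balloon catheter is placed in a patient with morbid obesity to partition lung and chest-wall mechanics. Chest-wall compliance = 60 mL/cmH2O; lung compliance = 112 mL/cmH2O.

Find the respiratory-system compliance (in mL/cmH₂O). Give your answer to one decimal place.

39.1

Lung and chest wall are elastances in series: 1/Crs = 1/CL + 1/Ccw.
1/Crs = 1/112 + 1/60 = 0.0256.
Crs = 39.063 mL/cmH2O.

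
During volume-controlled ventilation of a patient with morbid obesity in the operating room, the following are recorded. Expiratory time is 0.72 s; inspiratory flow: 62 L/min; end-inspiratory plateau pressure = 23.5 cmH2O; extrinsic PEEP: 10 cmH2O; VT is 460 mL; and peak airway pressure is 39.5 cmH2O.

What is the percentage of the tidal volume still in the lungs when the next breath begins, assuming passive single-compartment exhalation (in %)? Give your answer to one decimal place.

Flow: 62 L/min ÷ 60 = 1.0333 L/s.
R = (PIP − Pplat)/V̇ = (39.5 − 23.5) / 1.0333 = 16.0/1.0333 = 15.484 cmH2O·s/L.
C = Vt/(Pplat − PEEP) = 460.0 / (23.5 − 10) = 460.0/13.5 = 34.074 mL/cmH2O.
τ = R × C = 15.484 × 0.03407 L/cmH2O = 0.5275 s.
Fraction remaining at end-expiration = e^(−Te/τ) = e^(−0.72/0.5275) = 0.2554 → 25.54%.

25.5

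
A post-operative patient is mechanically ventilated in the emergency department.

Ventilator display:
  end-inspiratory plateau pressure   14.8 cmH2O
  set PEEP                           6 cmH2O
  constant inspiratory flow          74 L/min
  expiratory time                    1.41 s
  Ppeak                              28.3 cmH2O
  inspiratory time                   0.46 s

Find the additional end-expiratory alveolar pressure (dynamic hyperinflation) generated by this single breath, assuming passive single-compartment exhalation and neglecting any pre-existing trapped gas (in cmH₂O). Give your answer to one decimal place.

1.2

Flow: 74 L/min ÷ 60 = 1.2333 L/s.
Vt = flow × Ti = 1.2333 L/s × 0.46 s × 1000 mL/L = 567.32 mL.
R = (PIP − Pplat)/V̇ = (28.3 − 14.8) / 1.2333 = 13.5/1.2333 = 10.946 cmH2O·s/L.
C = Vt/(Pplat − PEEP) = 567.32 / (14.8 − 6) = 567.32/8.8 = 64.468 mL/cmH2O.
τ = R × C = 10.946 × 0.06447 L/cmH2O = 0.7057 s.
Fraction remaining = e^(−Te/τ) = e^(−1.41/0.7057) = 0.1356; trapped volume = 567.32 × 0.1356 = 76.929 mL.
Additional alveolar pressure from trapping ≈ V_trapped / C = 76.929 / 64.468 = 1.193 cmH2O.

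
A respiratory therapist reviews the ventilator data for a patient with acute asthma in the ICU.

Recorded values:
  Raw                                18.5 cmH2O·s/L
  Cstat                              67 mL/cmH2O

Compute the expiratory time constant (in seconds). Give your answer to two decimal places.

1.24

τ = R × C = 18.5 × 67 mL/cmH2O = 18.5 × 0.067 L/cmH2O = 1.24 s.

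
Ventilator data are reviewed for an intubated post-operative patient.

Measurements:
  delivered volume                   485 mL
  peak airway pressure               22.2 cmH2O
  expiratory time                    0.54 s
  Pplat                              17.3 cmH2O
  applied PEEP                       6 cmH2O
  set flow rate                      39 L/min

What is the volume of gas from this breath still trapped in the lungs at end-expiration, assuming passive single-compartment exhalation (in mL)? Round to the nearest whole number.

91

Flow: 39 L/min ÷ 60 = 0.65 L/s.
R = (PIP − Pplat)/V̇ = (22.2 − 17.3) / 0.65 = 4.9/0.65 = 7.538 cmH2O·s/L.
C = Vt/(Pplat − PEEP) = 485.0 / (17.3 − 6) = 485.0/11.3 = 42.92 mL/cmH2O.
τ = R × C = 7.538 × 0.04292 L/cmH2O = 0.3235 s.
Fraction remaining = e^(−Te/τ) = e^(−0.54/0.3235) = 0.1884.
Trapped volume = 485.0 × 0.1884 = 91.374 mL.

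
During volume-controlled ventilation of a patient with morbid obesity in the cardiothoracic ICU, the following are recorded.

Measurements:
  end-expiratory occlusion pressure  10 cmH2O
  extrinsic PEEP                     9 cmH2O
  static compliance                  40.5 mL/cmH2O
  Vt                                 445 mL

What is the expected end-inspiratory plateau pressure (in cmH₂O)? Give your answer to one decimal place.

21.0

End-expiratory occlusion gives total PEEP = 10 cmH2O (intrinsic PEEP = 10 − 9 = 1). Use total PEEP for the elastic gradient.
Pplat = PEEPtotal + Vt / Cstat = 10 + 445 / 40.5 = 10 + 10.988 = 20.988 cmH2O.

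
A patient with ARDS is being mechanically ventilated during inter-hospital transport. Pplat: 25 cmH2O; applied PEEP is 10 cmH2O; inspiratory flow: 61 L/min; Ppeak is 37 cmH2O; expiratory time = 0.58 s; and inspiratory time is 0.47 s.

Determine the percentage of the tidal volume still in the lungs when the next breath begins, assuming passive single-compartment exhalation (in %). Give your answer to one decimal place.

21.4

Flow: 61 L/min ÷ 60 = 1.0167 L/s.
Vt = flow × Ti = 1.0167 L/s × 0.47 s × 1000 mL/L = 477.85 mL.
R = (PIP − Pplat)/V̇ = (37 − 25) / 1.0167 = 12.0/1.0167 = 11.803 cmH2O·s/L.
C = Vt/(Pplat − PEEP) = 477.85 / (25 − 10) = 477.85/15.0 = 31.857 mL/cmH2O.
τ = R × C = 11.803 × 0.03186 L/cmH2O = 0.376 s.
Fraction remaining at end-expiration = e^(−Te/τ) = e^(−0.58/0.376) = 0.2138 → 21.38%.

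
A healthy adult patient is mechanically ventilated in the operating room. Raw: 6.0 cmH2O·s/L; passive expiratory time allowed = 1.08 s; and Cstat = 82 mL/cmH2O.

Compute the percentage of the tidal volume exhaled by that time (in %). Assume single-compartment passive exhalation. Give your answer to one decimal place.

τ = R × C = 6.0 × 82 mL/cmH2O = 6.0 × 0.082 L/cmH2O = 0.492 s.
Passive exhalation: V(t)/V₀ = e^(−t/τ) = e^(−1.08/0.492) = 0.1113.
Fraction exhaled = 1 − 0.1113 = 0.8887 → 88.87%.

88.9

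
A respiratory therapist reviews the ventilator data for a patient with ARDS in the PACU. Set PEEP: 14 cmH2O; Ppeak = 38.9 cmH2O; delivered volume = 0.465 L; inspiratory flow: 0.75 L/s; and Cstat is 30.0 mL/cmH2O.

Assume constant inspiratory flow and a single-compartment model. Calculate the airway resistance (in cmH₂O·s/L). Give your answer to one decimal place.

12.5

Equation of motion (constant flow): PIP = Vt/C + R·V̇ + PEEP.
R·V̇ = PIP − Vt/C − PEEP = 38.9 − 465/30.0 − 14 = 38.9 − 15.5 − 14 = 9.4 cmH2O.
R = 9.4 / 0.75 = 12.533 cmH2O·s/L.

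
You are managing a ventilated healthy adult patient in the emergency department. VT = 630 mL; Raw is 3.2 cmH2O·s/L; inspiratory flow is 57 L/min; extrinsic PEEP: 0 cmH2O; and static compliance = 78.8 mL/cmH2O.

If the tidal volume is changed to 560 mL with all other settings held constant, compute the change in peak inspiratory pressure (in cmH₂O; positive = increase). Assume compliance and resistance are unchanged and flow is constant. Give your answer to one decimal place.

-0.9

PIP = Vt/C + R·V̇ + PEEP (constant-flow equation of motion).
Only the elastic term changes: ΔPIP = ΔVt / C = (560 − 630) / 78.8 = -0.8883 cmH2O.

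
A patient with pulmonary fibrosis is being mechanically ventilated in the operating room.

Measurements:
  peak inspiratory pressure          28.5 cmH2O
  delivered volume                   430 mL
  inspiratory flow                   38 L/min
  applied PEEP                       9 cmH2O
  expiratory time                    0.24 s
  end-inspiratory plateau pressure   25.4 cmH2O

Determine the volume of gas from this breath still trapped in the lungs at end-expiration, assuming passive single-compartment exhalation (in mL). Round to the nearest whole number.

66

Flow: 38 L/min ÷ 60 = 0.6333 L/s.
R = (PIP − Pplat)/V̇ = (28.5 − 25.4) / 0.6333 = 3.1/0.6333 = 4.895 cmH2O·s/L.
C = Vt/(Pplat − PEEP) = 430.0 / (25.4 − 9) = 430.0/16.4 = 26.22 mL/cmH2O.
τ = R × C = 4.895 × 0.02622 L/cmH2O = 0.1283 s.
Fraction remaining = e^(−Te/τ) = e^(−0.24/0.1283) = 0.154.
Trapped volume = 430.0 × 0.154 = 66.22 mL.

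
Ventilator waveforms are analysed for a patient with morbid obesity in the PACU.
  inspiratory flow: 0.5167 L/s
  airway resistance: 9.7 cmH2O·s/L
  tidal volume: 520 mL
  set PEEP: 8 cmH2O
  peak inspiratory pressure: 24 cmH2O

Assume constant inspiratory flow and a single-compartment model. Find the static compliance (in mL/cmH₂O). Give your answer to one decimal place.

Equation of motion (constant flow): PIP = Vt/C + R·V̇ + PEEP.
Vt/C = PIP − R·V̇ − PEEP = 24 − 9.7×0.5167 − 8 = 24 − 5.012 − 8 = 10.988 cmH2O.
C = Vt / 10.988 = 520 / 10.988 = 47.324 mL/cmH2O.

47.3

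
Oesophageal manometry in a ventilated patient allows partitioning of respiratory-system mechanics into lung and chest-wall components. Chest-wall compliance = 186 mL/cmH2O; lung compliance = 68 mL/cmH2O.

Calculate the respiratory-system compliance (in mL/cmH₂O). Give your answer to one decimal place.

Lung and chest wall are elastances in series: 1/Crs = 1/CL + 1/Ccw.
1/Crs = 1/68 + 1/186 = 0.02008.
Crs = 49.801 mL/cmH2O.

49.8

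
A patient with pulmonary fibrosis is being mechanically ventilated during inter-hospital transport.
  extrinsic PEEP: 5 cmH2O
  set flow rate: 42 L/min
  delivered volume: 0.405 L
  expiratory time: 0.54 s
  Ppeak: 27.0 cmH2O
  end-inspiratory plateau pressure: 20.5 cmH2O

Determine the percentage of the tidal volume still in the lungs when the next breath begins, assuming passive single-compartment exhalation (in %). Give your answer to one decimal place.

10.8

Flow: 42 L/min ÷ 60 = 0.7 L/s.
R = (PIP − Pplat)/V̇ = (27.0 − 20.5) / 0.7 = 6.5/0.7 = 9.286 cmH2O·s/L.
C = Vt/(Pplat − PEEP) = 405.0 / (20.5 − 5) = 405.0/15.5 = 26.129 mL/cmH2O.
τ = R × C = 9.286 × 0.02613 L/cmH2O = 0.2426 s.
Fraction remaining at end-expiration = e^(−Te/τ) = e^(−0.54/0.2426) = 0.108 → 10.8%.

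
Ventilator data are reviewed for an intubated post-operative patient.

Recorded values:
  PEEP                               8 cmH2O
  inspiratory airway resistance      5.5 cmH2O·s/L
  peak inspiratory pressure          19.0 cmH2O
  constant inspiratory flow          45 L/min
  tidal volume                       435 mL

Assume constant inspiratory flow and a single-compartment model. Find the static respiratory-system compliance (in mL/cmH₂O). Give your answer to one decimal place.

63.3

Flow: 45 L/min ÷ 60 = 0.75 L/s.
Equation of motion (constant flow): PIP = Vt/C + R·V̇ + PEEP.
Vt/C = PIP − R·V̇ − PEEP = 19.0 − 5.5×0.75 − 8 = 19.0 − 4.125 − 8 = 6.875 cmH2O.
C = Vt / 6.875 = 435 / 6.875 = 63.273 mL/cmH2O.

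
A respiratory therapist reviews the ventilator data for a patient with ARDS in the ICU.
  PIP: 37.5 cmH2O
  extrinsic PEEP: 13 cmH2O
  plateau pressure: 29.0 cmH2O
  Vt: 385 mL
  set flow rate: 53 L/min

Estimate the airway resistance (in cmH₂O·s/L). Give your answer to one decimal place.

9.6

Flow: 53 L/min ÷ 60 = 0.8833 L/s.
Raw = (PIP − Pplat) / flow = (37.5 − 29.0) / 0.8833 = 8.5 / 0.8833 = 9.623 cmH2O·s/L.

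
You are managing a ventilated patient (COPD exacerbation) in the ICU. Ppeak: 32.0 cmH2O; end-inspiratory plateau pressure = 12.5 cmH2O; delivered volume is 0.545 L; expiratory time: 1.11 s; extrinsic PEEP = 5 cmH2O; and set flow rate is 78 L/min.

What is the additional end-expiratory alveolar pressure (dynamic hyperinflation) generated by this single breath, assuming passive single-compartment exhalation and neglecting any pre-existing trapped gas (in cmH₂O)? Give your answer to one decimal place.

2.7

Flow: 78 L/min ÷ 60 = 1.3 L/s.
R = (PIP − Pplat)/V̇ = (32.0 − 12.5) / 1.3 = 19.5/1.3 = 15.0 cmH2O·s/L.
C = Vt/(Pplat − PEEP) = 545.0 / (12.5 − 5) = 545.0/7.5 = 72.667 mL/cmH2O.
τ = R × C = 15.0 × 0.07267 L/cmH2O = 1.09 s.
Fraction remaining = e^(−Te/τ) = e^(−1.11/1.09) = 0.3612; trapped volume = 545.0 × 0.3612 = 196.85 mL.
Additional alveolar pressure from trapping ≈ V_trapped / C = 196.85 / 72.667 = 2.709 cmH2O.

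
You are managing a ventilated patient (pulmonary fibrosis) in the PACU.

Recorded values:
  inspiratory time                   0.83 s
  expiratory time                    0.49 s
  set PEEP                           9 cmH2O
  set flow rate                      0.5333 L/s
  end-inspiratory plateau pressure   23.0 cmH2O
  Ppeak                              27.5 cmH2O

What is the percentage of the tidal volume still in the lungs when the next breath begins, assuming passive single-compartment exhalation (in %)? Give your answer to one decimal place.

Vt = flow × Ti = 0.5333 L/s × 0.83 s × 1000 mL/L = 442.64 mL.
R = (PIP − Pplat)/V̇ = (27.5 − 23.0) / 0.5333 = 4.5/0.5333 = 8.438 cmH2O·s/L.
C = Vt/(Pplat − PEEP) = 442.64 / (23.0 − 9) = 442.64/14.0 = 31.617 mL/cmH2O.
τ = R × C = 8.438 × 0.03162 L/cmH2O = 0.2668 s.
Fraction remaining at end-expiration = e^(−Te/τ) = e^(−0.49/0.2668) = 0.1594 → 15.94%.

15.9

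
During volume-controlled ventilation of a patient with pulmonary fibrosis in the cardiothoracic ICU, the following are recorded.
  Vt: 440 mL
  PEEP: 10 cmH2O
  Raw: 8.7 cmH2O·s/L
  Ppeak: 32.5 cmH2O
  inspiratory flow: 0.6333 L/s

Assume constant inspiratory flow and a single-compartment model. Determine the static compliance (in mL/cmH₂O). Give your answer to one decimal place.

Equation of motion (constant flow): PIP = Vt/C + R·V̇ + PEEP.
Vt/C = PIP − R·V̇ − PEEP = 32.5 − 8.7×0.6333 − 10 = 32.5 − 5.51 − 10 = 16.99 cmH2O.
C = Vt / 16.99 = 440 / 16.99 = 25.898 mL/cmH2O.

25.9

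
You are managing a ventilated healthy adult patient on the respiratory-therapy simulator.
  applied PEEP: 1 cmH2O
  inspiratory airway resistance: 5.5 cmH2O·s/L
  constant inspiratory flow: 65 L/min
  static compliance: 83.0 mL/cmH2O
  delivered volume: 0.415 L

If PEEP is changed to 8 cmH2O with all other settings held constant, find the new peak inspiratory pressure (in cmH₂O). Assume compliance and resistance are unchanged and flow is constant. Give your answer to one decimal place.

19.0

Flow: 65 L/min ÷ 60 = 1.0833 L/s.
PIP = Vt/C + R·V̇ + PEEP (constant-flow equation of motion).
Only the baseline term changes: ΔPIP = ΔPEEP = 8 − 1 = 7.0 cmH2O.
Original PIP = 415/83.0 + 5.5×1.0833 + 1 = 11.958 cmH2O; new PIP = 11.958 + (7.0) = 18.958 cmH2O.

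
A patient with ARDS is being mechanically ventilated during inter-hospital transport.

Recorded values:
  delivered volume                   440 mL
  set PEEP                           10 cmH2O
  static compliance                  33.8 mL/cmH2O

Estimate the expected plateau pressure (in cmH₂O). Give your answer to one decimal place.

Pplat = PEEP + Vt / Cstat = 10 + 440 / 33.8 = 10 + 13.018 = 23.018 cmH2O.

23.0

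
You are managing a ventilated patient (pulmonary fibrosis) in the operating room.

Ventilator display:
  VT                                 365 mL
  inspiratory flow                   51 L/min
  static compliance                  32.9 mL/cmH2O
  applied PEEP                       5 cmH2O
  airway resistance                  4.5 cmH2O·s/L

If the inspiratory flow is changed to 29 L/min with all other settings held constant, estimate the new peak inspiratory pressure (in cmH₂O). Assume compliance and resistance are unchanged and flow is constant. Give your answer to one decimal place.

18.3

Flow: 51 L/min ÷ 60 = 0.85 L/s.
New flow: 29 L/min ÷ 60 = 0.4833 L/s.
PIP = Vt/C + R·V̇ + PEEP (constant-flow equation of motion).
Only the resistive term changes: ΔPIP = R × ΔV̇ = 4.5 × (0.4833 − 0.85) = 4.5 × -0.3667 = -1.65 cmH2O.
Original PIP = 365/32.9 + 4.5×0.85 + 5 = 19.919 cmH2O; new PIP = 19.919 + (-1.65) = 18.269 cmH2O.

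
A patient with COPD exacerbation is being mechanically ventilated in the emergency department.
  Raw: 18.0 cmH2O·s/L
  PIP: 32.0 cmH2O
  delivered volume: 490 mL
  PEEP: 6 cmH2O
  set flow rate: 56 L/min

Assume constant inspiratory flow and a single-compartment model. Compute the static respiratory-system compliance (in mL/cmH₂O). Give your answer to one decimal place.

53.3

Flow: 56 L/min ÷ 60 = 0.9333 L/s.
Equation of motion (constant flow): PIP = Vt/C + R·V̇ + PEEP.
Vt/C = PIP − R·V̇ − PEEP = 32.0 − 18.0×0.9333 − 6 = 32.0 − 16.799 − 6 = 9.201 cmH2O.
C = Vt / 9.201 = 490 / 9.201 = 53.255 mL/cmH2O.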